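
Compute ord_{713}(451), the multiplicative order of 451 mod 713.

330

By Lagrange's theorem, ord_713(451) divides φ(713) = φ(23·31) = (23−1)·(31−1) = 22·30 = 660 = 2^2 · 3 · 5 · 11.
Divisors of 660: 1, 2, 3, 4, 5, 6, 10, 11, 12, 15, 20, 22, 30, 33, 44, 55, 60, 66, 110, 132, 165, 220, 330, 660.
Test each divisor d:
451^1 ≡ 451 (mod 713)
451^2 ≡ 196 (mod 713)
451^3 ≡ 697 (mod 713)
451^4 ≡ 627 (mod 713)
451^5 ≡ 429 (mod 713)
451^6 ≡ 256 (mod 713)
451^10 ≡ 87 (mod 713)
451^11 ≡ 22 (mod 713)
451^12 ≡ 653 (mod 713)
451^15 ≡ 247 (mod 713)
451^20 ≡ 439 (mod 713)
451^22 ≡ 484 (mod 713)
451^30 ≡ 404 (mod 713)
451^33 ≡ 666 (mod 713)
451^44 ≡ 392 (mod 713)
451^55 ≡ 68 (mod 713)
451^60 ≡ 652 (mod 713)
451^66 ≡ 70 (mod 713)
451^110 ≡ 346 (mod 713)
451^132 ≡ 622 (mod 713)
451^165 ≡ 712 (mod 713)
451^220 ≡ 645 (mod 713)
451^330 ≡ 1 (mod 713) ✓
So ord_713(451) = 330.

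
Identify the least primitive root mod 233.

φ(233) = 233 − 1 = 232 = 2^3 · 29.
Test candidates g = 2, 3, … against the prime factors q ∈ {2, 29} of φ(233): g is a generator iff g^(232/q) ≢ 1 for every such q.
g = 2: 2^116 ≡ 1 — hits 1, so not a primitive root.
g = 3: 3^116 ≡ 232; 3^8 ≡ 37 — none is 1, so 3 is a primitive root.
So 3 is the smallest generator of (Z/233Z)^×.

3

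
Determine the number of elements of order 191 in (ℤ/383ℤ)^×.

190

φ(383) = 383 − 1 = 382 = 2 · 191.
(Z/383Z)^× is cyclic (|G| = 382); a cyclic group of order m has exactly φ(d) elements of each order d | m, and none otherwise.
191 | 382, and φ(191) = 191 − 1 = 190.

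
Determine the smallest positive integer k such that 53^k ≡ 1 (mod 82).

The order of 53 must divide φ(82) = φ(2)·φ(41) = 1·40 = 40 = 2^3 · 5.
Divisors of 40: 1, 2, 4, 5, 8, 10, 20, 40.
Evaluate successive powers at the divisors of 40:
53^1 ≡ 53 (mod 82)
53^2 ≡ 21 (mod 82)
53^4 ≡ 31 (mod 82)
53^5 ≡ 3 (mod 82)
53^8 ≡ 59 (mod 82)
53^10 ≡ 9 (mod 82)
53^20 ≡ 81 (mod 82)
53^40 ≡ 1 (mod 82) ✓
Therefore the multiplicative order of 53 modulo 82 is 40.

40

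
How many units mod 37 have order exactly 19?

0

φ(37) = 37 − 1 = 36 = 2^2 · 3^2.
In a cyclic group of order 36, there are φ(d) elements of order d for each divisor d of 36, and zero for non-divisors.
Since 19 ∤ 36, the count is 0.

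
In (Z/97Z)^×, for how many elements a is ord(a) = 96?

32

φ(97) = 97 − 1 = 96 = 2^5 · 3.
Since (Z/97Z)^× is cyclic of order 96, the number of elements of order d is φ(d) when d | 96 and 0 otherwise.
96 = 2^5 · 3 divides 96, and φ(96) = 32.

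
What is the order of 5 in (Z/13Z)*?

4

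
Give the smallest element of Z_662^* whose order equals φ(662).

3

φ(662) = φ(2)·φ(331) = 1·330 = 330 = 2 · 3 · 5 · 11.
Test candidates g = 2, 3, … against the prime factors q ∈ {2, 3, 5, 11} of φ(662): g is a generator iff g^(330/q) ≢ 1 for every such q.
g = 2: gcd(2, 662) = 2 > 1, not a unit — skip.
g = 3: 3^165 ≡ 661; 3^110 ≡ 299; 3^66 ≡ 395; 3^30 ≡ 601 — none is 1, so 3 is a primitive root.
The smallest primitive root modulo 662 is 3.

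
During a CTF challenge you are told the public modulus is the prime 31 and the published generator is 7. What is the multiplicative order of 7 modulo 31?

15

By Lagrange's theorem, ord_31(7) divides φ(31) = 31 − 1 = 30 = 2 · 3 · 5.
Divisors of 30: 1, 2, 3, 5, 6, 10, 15, 30.
Test each divisor d:
7^1 ≡ 7
7^2 ≡ 18
7^3 ≡ 2
7^5 ≡ 5
7^6 ≡ 4
7^10 ≡ 25
7^15 ≡ 1
So ord_31(7) = 15.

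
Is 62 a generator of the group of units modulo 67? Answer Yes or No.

No

φ(67) = 67 − 1 = 66 = 2 · 3 · 11.
An element g generates (Z/67Z)^× iff g^(66/q) ≢ 1 (mod 67) for each prime q ∈ {2, 3, 11}.
62^33 ≡ 1 (mod 67)  [q = 2: ≡ 1 ✗]
62^22 ≡ 1 (mod 67)  [q = 3: ≡ 1 ✗]
62^6 ≡ 14 (mod 67)  [q = 11: ≢ 1 ✓]
Since 62^33 ≡ 1, the order of 62 divides 33 < 66, so 62 is not a primitive root.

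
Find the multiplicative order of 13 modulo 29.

14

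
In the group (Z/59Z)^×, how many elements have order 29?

φ(59) = 59 − 1 = 58 = 2 · 29.
Since (Z/59Z)^× is cyclic of order 58, the number of elements of order d is φ(d) when d | 58 and 0 otherwise.
29 | 58, and φ(29) = 29 − 1 = 28.

28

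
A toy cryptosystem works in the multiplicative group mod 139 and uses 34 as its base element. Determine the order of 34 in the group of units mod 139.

By Lagrange's theorem, ord_139(34) divides φ(139) = 139 − 1 = 138 = 2 · 3 · 23.
Divisors of 138: 1, 2, 3, 6, 23, 46, 69, 138.
Compute 34^d (mod 139) for the divisors d until we hit 1:
34^1 ≡ 34 (mod 139)
34^2 ≡ 44 (mod 139)
34^3 ≡ 106 (mod 139)
34^6 ≡ 116 (mod 139)
34^23 ≡ 1 (mod 139) ✓
So ord_139(34) = 23.

23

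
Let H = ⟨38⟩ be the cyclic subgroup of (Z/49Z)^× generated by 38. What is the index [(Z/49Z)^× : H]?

Since 38 ∈ (Z/49Z)^×, its order divides φ(49) = φ(7^2) = 7·(7−1) = 42 = 2 · 3 · 7.
Divisors of 42: 1, 2, 3, 6, 7, 14, 21, 42.
Evaluate successive powers at the divisors of 42:
38^1 ≡ 38 (mod 49)
38^2 ≡ 23 (mod 49)
38^3 ≡ 41 (mod 49)
38^6 ≡ 15 (mod 49)
38^7 ≡ 31 (mod 49)
38^14 ≡ 30 (mod 49)
38^21 ≡ 48 (mod 49)
38^42 ≡ 1 (mod 49) ✓
Thus |⟨38⟩| = ord(38) = 42.
The index is φ(49) / ord(38) = 42 / 42 = 1.

1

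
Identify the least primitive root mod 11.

2

φ(11) = 11 − 1 = 10 = 2 · 5.
Test candidates g = 2, 3, … against the prime factors q ∈ {2, 5} of φ(11): g is a generator iff g^(10/q) ≢ 1 for every such q.
g = 2: 2^5 ≡ 10; 2^2 ≡ 4 — none is 1, so 2 is a primitive root.
So 2 is the smallest generator of (Z/11Z)^×.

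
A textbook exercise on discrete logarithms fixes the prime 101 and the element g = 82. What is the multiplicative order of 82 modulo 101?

ord(82) | φ(101) = 101 − 1 = 100 = 2^2 · 5^2.
Divisors of 100: 1, 2, 4, 5, 10, 20, 25, 50, 100.
Evaluate successive powers at the divisors of 100:
82^1 ≡ 82 (mod 101)
82^2 ≡ 58 (mod 101)
82^4 ≡ 31 (mod 101)
82^5 ≡ 17 (mod 101)
82^10 ≡ 87 (mod 101)
82^20 ≡ 95 (mod 101)
82^25 ≡ 100 (mod 101)
82^50 ≡ 1 (mod 101) ✓
The smallest such exponent is 50, so the order of 82 is 50.

50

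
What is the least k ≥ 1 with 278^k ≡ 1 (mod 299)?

Since 278 ∈ (Z/299Z)^×, its order divides φ(299) = φ(13·23) = (13−1)·(23−1) = 12·22 = 264 = 2^3 · 3 · 11.
Divisors of 264: 1, 2, 3, 4, 6, 8, 11, 12, 22, 24, 33, 44, 66, 88, 132, 264.
Check 278^d mod 299 for each divisor in increasing order:
278^1 ≡ 278 (mod 299)
278^2 ≡ 142 (mod 299)
278^3 ≡ 8 (mod 299)
278^4 ≡ 131 (mod 299)
278^6 ≡ 64 (mod 299)
278^8 ≡ 118 (mod 299)
278^11 ≡ 47 (mod 299)
278^12 ≡ 209 (mod 299)
278^22 ≡ 116 (mod 299)
278^24 ≡ 27 (mod 299)
278^33 ≡ 70 (mod 299)
278^44 ≡ 1 (mod 299) ✓
So ord_299(278) = 44.

44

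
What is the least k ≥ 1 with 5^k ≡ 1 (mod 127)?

42

Since 5 ∈ (Z/127Z)^×, its order divides φ(127) = 127 − 1 = 126 = 2 · 3^2 · 7.
Divisors of 126: 1, 2, 3, 6, 7, 9, 14, 18, 21, 42, 63, 126.
Compute 5^d (mod 127) for the divisors d until we hit 1:
5^1 ≡ 5 (mod 127)
5^2 ≡ 25 (mod 127)
5^3 ≡ 125 (mod 127)
5^6 ≡ 4 (mod 127)
5^7 ≡ 20 (mod 127)
5^9 ≡ 119 (mod 127)
5^14 ≡ 19 (mod 127)
5^18 ≡ 64 (mod 127)
5^21 ≡ 126 (mod 127)
5^42 ≡ 1 (mod 127) ✓
So ord_127(5) = 42.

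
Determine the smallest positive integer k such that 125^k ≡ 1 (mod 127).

ord(125) | φ(127) = 127 − 1 = 126 = 2 · 3^2 · 7.
Divisors of 126: 1, 2, 3, 6, 7, 9, 14, 18, 21, 42, 63, 126.
Check 125^d mod 127 for each divisor in increasing order:
125^1 ≡ 125 (mod 127)
125^2 ≡ 4 (mod 127)
125^3 ≡ 119 (mod 127)
125^6 ≡ 64 (mod 127)
125^7 ≡ 126 (mod 127)
125^9 ≡ 123 (mod 127)
125^14 ≡ 1 (mod 127) ✓
Therefore the multiplicative order of 125 modulo 127 is 14.

14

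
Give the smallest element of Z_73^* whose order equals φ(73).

5

φ(73) = 73 − 1 = 72 = 2^3 · 3^2.
Test candidates g = 2, 3, … against the prime factors q ∈ {2, 3} of φ(73): g is a generator iff g^(72/q) ≢ 1 for every such q.
g = 2: 2^36 ≡ 1 — hits 1, so not a primitive root.
g = 3: 3^36 ≡ 1 — hits 1, so not a primitive root.
g = 4: 4^36 ≡ 1 — hits 1, so not a primitive root.
g = 5: 5^36 ≡ 72; 5^24 ≡ 8 — none is 1, so 5 is a primitive root.
The smallest primitive root modulo 73 is 5.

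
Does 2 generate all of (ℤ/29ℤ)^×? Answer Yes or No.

φ(29) = 29 − 1 = 28 = 2^2 · 7.
Test 2^(28/q) mod 29 for each prime factor q of 28:
2^14 ≡ 28 (mod 29)  [q = 2: ≢ 1 ✓]
2^4 ≡ 16 (mod 29)  [q = 7: ≢ 1 ✓]
None equal 1, so ord_29(2) = 28: 2 is a primitive root.

Yes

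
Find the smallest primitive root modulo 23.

5

φ(23) = 23 − 1 = 22 = 2 · 11.
Test candidates g = 2, 3, … against the prime factors q ∈ {2, 11} of φ(23): g is a generator iff g^(22/q) ≢ 1 for every such q.
g = 2: 2^11 ≡ 1 — hits 1, so not a primitive root.
g = 3: 3^11 ≡ 1 — hits 1, so not a primitive root.
g = 4: 4^11 ≡ 1 — hits 1, so not a primitive root.
g = 5: 5^11 ≡ 22; 5^2 ≡ 2 — none is 1, so 5 is a primitive root.
So 5 is the smallest generator of (Z/23Z)^×.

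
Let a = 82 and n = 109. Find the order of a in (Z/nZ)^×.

By Lagrange's theorem, ord_109(82) divides φ(109) = 109 − 1 = 108 = 2^2 · 3^3.
Divisors of 108: 1, 2, 3, 4, 6, 9, 12, 18, 27, 36, 54, 108.
Evaluate successive powers at the divisors of 108:
82^1 ≡ 82 (mod 109)
82^2 ≡ 75 (mod 109)
82^3 ≡ 46 (mod 109)
82^4 ≡ 66 (mod 109)
82^6 ≡ 45 (mod 109)
82^9 ≡ 108 (mod 109)
82^12 ≡ 63 (mod 109)
82^18 ≡ 1 (mod 109) ✓
The smallest such exponent is 18, so the order of 82 is 18.

18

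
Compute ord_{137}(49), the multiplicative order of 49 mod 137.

The order of 49 must divide φ(137) = 137 − 1 = 136 = 2^3 · 17.
Divisors of 136: 1, 2, 4, 8, 17, 34, 68, 136.
Test each divisor d:
49^1 ≡ 49
49^2 ≡ 72
49^4 ≡ 115
49^8 ≡ 73
49^17 ≡ 136
49^34 ≡ 1
Therefore the multiplicative order of 49 modulo 137 is 34.

34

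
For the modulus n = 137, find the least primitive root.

3

φ(137) = 137 − 1 = 136 = 2^3 · 17.
Test candidates g = 2, 3, … against the prime factors q ∈ {2, 17} of φ(137): g is a generator iff g^(136/q) ≢ 1 for every such q.
g = 2: 2^68 ≡ 1 — hits 1, so not a primitive root.
g = 3: 3^68 ≡ 136; 3^8 ≡ 122 — none is 1, so 3 is a primitive root.
Hence the least primitive root of 137 is 3.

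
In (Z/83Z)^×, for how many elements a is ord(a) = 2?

1

φ(83) = 83 − 1 = 82 = 2 · 41.
(Z/83Z)^× is cyclic (|G| = 82); a cyclic group of order m has exactly φ(d) elements of each order d | m, and none otherwise.
2 | 82, and φ(2) = 2 − 1 = 1.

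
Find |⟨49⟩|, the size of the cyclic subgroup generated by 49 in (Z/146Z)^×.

12

By Lagrange's theorem, ord_146(49) divides φ(146) = φ(2)·φ(73) = 1·72 = 72 = 2^3 · 3^2.
Divisors of 72: 1, 2, 3, 4, 6, 8, 9, 12, 18, 24, 36, 72.
Test each divisor d:
49^1 ≡ 49 (mod 146)
49^2 ≡ 65 (mod 146)
49^3 ≡ 119 (mod 146)
49^4 ≡ 137 (mod 146)
49^6 ≡ 145 (mod 146)
49^8 ≡ 81 (mod 146)
49^9 ≡ 27 (mod 146)
49^12 ≡ 1 (mod 146) ✓
Therefore the multiplicative order of 49 modulo 146 is 12.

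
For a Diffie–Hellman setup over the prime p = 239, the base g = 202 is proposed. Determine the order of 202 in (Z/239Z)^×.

119

ord(202) | φ(239) = 239 − 1 = 238 = 2 · 7 · 17.
Divisors of 238: 1, 2, 7, 14, 17, 34, 119, 238.
Compute 202^d (mod 239) for the divisors d until we hit 1:
202^1 ≡ 202 (mod 239)
202^2 ≡ 174 (mod 239)
202^7 ≡ 40 (mod 239)
202^14 ≡ 166 (mod 239)
202^17 ≡ 100 (mod 239)
202^34 ≡ 201 (mod 239)
202^119 ≡ 1 (mod 239) ✓
Hence ord(202) = 119.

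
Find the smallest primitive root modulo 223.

3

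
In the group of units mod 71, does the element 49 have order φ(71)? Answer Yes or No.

No

φ(71) = 71 − 1 = 70 = 2 · 5 · 7.
Test 49^(70/q) mod 71 for each prime factor q of 70:
49^35 ≡ 1 (mod 71)  [q = 2: ≡ 1 ✗]
49^14 ≡ 5 (mod 71)  [q = 5: ≢ 1 ✓]
49^10 ≡ 37 (mod 71)  [q = 7: ≢ 1 ✓]
The check at q = 2 fails, so 49 generates a proper subgroup.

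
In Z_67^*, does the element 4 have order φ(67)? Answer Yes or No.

No

φ(67) = 67 − 1 = 66 = 2 · 3 · 11.
An element g generates (Z/67Z)^× iff g^(66/q) ≢ 1 (mod 67) for each prime q ∈ {2, 3, 11}.
4^33 ≡ 1 (mod 67)  [q = 2: ≡ 1 ✗]
4^22 ≡ 29 (mod 67)  [q = 3: ≢ 1 ✓]
4^6 ≡ 9 (mod 67)  [q = 11: ≢ 1 ✓]
Since 4^33 ≡ 1, the order of 4 divides 33 < 66, so 4 is not a primitive root.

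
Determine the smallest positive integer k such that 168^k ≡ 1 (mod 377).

14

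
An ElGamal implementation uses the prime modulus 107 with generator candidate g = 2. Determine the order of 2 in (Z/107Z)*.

Since 2 ∈ (Z/107Z)^×, its order divides φ(107) = 107 − 1 = 106 = 2 · 53.
Divisors of 106: 1, 2, 53, 106.
Compute 2^d (mod 107) for the divisors d until we hit 1:
2^1 ≡ 2
2^2 ≡ 4
2^53 ≡ 106
2^106 ≡ 1
The smallest such exponent is 106, so the order of 2 is 106.

106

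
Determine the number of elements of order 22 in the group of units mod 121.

10

φ(121) = φ(11^2) = 11·(11−1) = 110 = 2 · 5 · 11.
Since (Z/121Z)^× is cyclic of order 110, the number of elements of order d is φ(d) when d | 110 and 0 otherwise.
22 = 2 · 11 divides 110, and φ(22) = 10.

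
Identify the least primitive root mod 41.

φ(41) = 41 − 1 = 40 = 2^3 · 5.
Test candidates g = 2, 3, … against the prime factors q ∈ {2, 5} of φ(41): g is a generator iff g^(40/q) ≢ 1 for every such q.
g = 2: 2^20 ≡ 1 — hits 1, so not a primitive root.
g = 3: 3^20 ≡ 40; 3^8 ≡ 1 — hits 1, so not a primitive root.
g = 4: 4^20 ≡ 1 — hits 1, so not a primitive root.
g = 5: 5^20 ≡ 1 — hits 1, so not a primitive root.
g = 6: 6^20 ≡ 40; 6^8 ≡ 10 — none is 1, so 6 is a primitive root.
So 6 is the smallest generator of (Z/41Z)^×.

6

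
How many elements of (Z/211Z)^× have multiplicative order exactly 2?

φ(211) = 211 − 1 = 210 = 2 · 3 · 5 · 7.
(Z/211Z)^× is cyclic (|G| = 210); a cyclic group of order m has exactly φ(d) elements of each order d | m, and none otherwise.
2 | 210, and φ(2) = 2 − 1 = 1.

1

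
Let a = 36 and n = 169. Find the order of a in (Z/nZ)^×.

ord(36) | φ(169) = φ(13^2) = 13·(13−1) = 156 = 2^2 · 3 · 13.
Divisors of 156: 1, 2, 3, 4, 6, 12, 13, 26, 39, 52, 78, 156.
Evaluate successive powers at the divisors of 156:
36^1 ≡ 36 (mod 169)
36^2 ≡ 113 (mod 169)
36^3 ≡ 12 (mod 169)
36^4 ≡ 94 (mod 169)
36^6 ≡ 144 (mod 169)
36^12 ≡ 118 (mod 169)
36^13 ≡ 23 (mod 169)
36^26 ≡ 22 (mod 169)
36^39 ≡ 168 (mod 169)
36^52 ≡ 146 (mod 169)
36^78 ≡ 1 (mod 169) ✓
Therefore the multiplicative order of 36 modulo 169 is 78.

78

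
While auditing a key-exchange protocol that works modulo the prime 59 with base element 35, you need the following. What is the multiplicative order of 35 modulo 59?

ord(35) | φ(59) = 59 − 1 = 58 = 2 · 29.
Divisors of 58: 1, 2, 29, 58.
Test each divisor d:
35^1 ≡ 35 (mod 59)
35^2 ≡ 45 (mod 59)
35^29 ≡ 1 (mod 59) ✓
So ord_59(35) = 29.

29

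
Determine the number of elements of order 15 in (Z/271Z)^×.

φ(271) = 271 − 1 = 270 = 2 · 3^3 · 5.
In a cyclic group of order 270, there are φ(d) elements of order d for each divisor d of 270, and zero for non-divisors.
15 = 3 · 5 divides 270, and φ(15) = 8.

8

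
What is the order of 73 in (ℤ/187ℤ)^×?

ord(73) | φ(187) = φ(11·17) = (11−1)·(17−1) = 10·16 = 160 = 2^5 · 5.
Divisors of 160: 1, 2, 4, 5, 8, 10, 16, 20, 32, 40, 80, 160.
Compute 73^d (mod 187) for the divisors d until we hit 1:
73^1 ≡ 73 (mod 187)
73^2 ≡ 93 (mod 187)
73^4 ≡ 47 (mod 187)
73^5 ≡ 65 (mod 187)
73^8 ≡ 152 (mod 187)
73^10 ≡ 111 (mod 187)
73^16 ≡ 103 (mod 187)
73^20 ≡ 166 (mod 187)
73^32 ≡ 137 (mod 187)
73^40 ≡ 67 (mod 187)
73^80 ≡ 1 (mod 187) ✓
Therefore the multiplicative order of 73 modulo 187 is 80.

80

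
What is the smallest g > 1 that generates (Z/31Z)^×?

3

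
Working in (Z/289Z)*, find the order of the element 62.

272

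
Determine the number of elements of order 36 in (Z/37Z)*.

12

φ(37) = 37 − 1 = 36 = 2^2 · 3^2.
In a cyclic group of order 36, there are φ(d) elements of order d for each divisor d of 36, and zero for non-divisors.
36 = 2^2 · 3^2 divides 36, and φ(36) = 12.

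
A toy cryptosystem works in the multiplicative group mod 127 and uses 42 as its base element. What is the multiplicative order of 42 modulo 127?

63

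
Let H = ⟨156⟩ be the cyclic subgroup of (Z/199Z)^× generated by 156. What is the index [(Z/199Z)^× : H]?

The order of 156 must divide φ(199) = 199 − 1 = 198 = 2 · 3^2 · 11.
Divisors of 198: 1, 2, 3, 6, 9, 11, 18, 22, 33, 66, 99, 198.
Test each divisor d:
156^1 ≡ 156
156^2 ≡ 58
156^3 ≡ 93
156^6 ≡ 92
156^9 ≡ 198
156^11 ≡ 141
156^18 ≡ 1
Thus |⟨156⟩| = ord(156) = 18.
[(Z/199Z)^× : ⟨156⟩] = 198/18 = 11.

11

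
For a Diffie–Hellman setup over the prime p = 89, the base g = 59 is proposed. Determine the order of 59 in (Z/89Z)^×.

Since 59 ∈ (Z/89Z)^×, its order divides φ(89) = 89 − 1 = 88 = 2^3 · 11.
Divisors of 88: 1, 2, 4, 8, 11, 22, 44, 88.
Compute 59^d (mod 89) for the divisors d until we hit 1:
59^1 ≡ 59
59^2 ≡ 10
59^4 ≡ 11
59^8 ≡ 32
59^11 ≡ 12
59^22 ≡ 55
59^44 ≡ 88
59^88 ≡ 1
Therefore the multiplicative order of 59 modulo 89 is 88.

88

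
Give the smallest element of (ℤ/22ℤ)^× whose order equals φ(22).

7

φ(22) = φ(2)·φ(11) = 1·10 = 10 = 2 · 5.
Test candidates g = 2, 3, … against the prime factors q ∈ {2, 5} of φ(22): g is a generator iff g^(10/q) ≢ 1 for every such q.
g = 2: gcd(2, 22) = 2 > 1, not a unit — skip.
g = 3: 3^5 ≡ 1 — hits 1, so not a primitive root.
g = 4: gcd(4, 22) = 2 > 1, not a unit — skip.
g = 5: 5^5 ≡ 1 — hits 1, so not a primitive root.
g = 6: gcd(6, 22) = 2 > 1, not a unit — skip.
g = 7: 7^5 ≡ 21; 7^2 ≡ 5 — none is 1, so 7 is a primitive root.
So 7 is the smallest generator of (Z/22Z)^×.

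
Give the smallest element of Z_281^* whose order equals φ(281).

3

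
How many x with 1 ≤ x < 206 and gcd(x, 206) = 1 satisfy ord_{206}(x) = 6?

2

φ(206) = φ(2)·φ(103) = 1·102 = 102 = 2 · 3 · 17.
(Z/206Z)^× is cyclic (|G| = 102); a cyclic group of order m has exactly φ(d) elements of each order d | m, and none otherwise.
6 = 2 · 3 divides 102, and φ(6) = 2.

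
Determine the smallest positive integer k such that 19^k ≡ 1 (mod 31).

15

Since 19 ∈ (Z/31Z)^×, its order divides φ(31) = 31 − 1 = 30 = 2 · 3 · 5.
Divisors of 30: 1, 2, 3, 5, 6, 10, 15, 30.
Evaluate successive powers at the divisors of 30:
19^1 ≡ 19 (mod 31)
19^2 ≡ 20 (mod 31)
19^3 ≡ 8 (mod 31)
19^5 ≡ 5 (mod 31)
19^6 ≡ 2 (mod 31)
19^10 ≡ 25 (mod 31)
19^15 ≡ 1 (mod 31) ✓
So ord_31(19) = 15.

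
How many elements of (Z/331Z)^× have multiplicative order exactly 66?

φ(331) = 331 − 1 = 330 = 2 · 3 · 5 · 11.
In a cyclic group of order 330, there are φ(d) elements of order d for each divisor d of 330, and zero for non-divisors.
66 = 2 · 3 · 11 divides 330, and φ(66) = 20.

20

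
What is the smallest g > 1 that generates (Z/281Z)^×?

φ(281) = 281 − 1 = 280 = 2^3 · 5 · 7.
g is a primitive root iff g^(280/q) ≢ 1 (mod 281) for each prime q ∈ {2, 5, 7}.
g = 2: 2^140 ≡ 1 — hits 1, so not a primitive root.
g = 3: 3^140 ≡ 280; 3^56 ≡ 86; 3^40 ≡ 249 — none is 1, so 3 is a primitive root.
The smallest primitive root modulo 281 is 3.

3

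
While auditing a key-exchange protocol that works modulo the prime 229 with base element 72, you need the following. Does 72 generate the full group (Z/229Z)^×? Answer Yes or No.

Yes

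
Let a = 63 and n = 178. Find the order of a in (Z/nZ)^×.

The order of 63 must divide φ(178) = φ(2)·φ(89) = 1·88 = 88 = 2^3 · 11.
Divisors of 88: 1, 2, 4, 8, 11, 22, 44, 88.
Compute 63^d (mod 178) for the divisors d until we hit 1:
63^1 ≡ 63 (mod 178)
63^2 ≡ 53 (mod 178)
63^4 ≡ 139 (mod 178)
63^8 ≡ 97 (mod 178)
63^11 ≡ 101 (mod 178)
63^22 ≡ 55 (mod 178)
63^44 ≡ 177 (mod 178)
63^88 ≡ 1 (mod 178) ✓
So ord_178(63) = 88.

88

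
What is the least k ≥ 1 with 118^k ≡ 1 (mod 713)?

33

Since 118 ∈ (Z/713Z)^×, its order divides φ(713) = φ(23·31) = (23−1)·(31−1) = 22·30 = 660 = 2^2 · 3 · 5 · 11.
Divisors of 660: 1, 2, 3, 4, 5, 6, 10, 11, 12, 15, 20, 22, 30, 33, 44, 55, 60, 66, 110, 132, 165, 220, 330, 660.
Check 118^d mod 713 for each divisor in increasing order:
118^1 ≡ 118 (mod 713)
118^2 ≡ 377 (mod 713)
118^3 ≡ 280 (mod 713)
118^4 ≡ 242 (mod 713)
118^5 ≡ 36 (mod 713)
118^6 ≡ 683 (mod 713)
118^10 ≡ 583 (mod 713)
118^11 ≡ 346 (mod 713)
118^12 ≡ 187 (mod 713)
118^15 ≡ 311 (mod 713)
118^20 ≡ 501 (mod 713)
118^22 ≡ 645 (mod 713)
118^30 ≡ 466 (mod 713)
118^33 ≡ 1 (mod 713) ✓
The smallest such exponent is 33, so the order of 118 is 33.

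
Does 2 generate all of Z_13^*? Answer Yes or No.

Yes

φ(13) = 13 − 1 = 12 = 2^2 · 3.
It suffices to check that the order of 2 is not a proper divisor of 12: compute 2^(12/q) for q ∈ {2, 3}.
2^6 ≡ 12 (mod 13)  [q = 2: ≢ 1 ✓]
2^4 ≡ 3 (mod 13)  [q = 3: ≢ 1 ✓]
None equal 1, so ord_13(2) = 12: 2 is a primitive root.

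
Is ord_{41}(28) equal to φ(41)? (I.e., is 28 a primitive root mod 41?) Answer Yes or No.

Yes

φ(41) = 41 − 1 = 40 = 2^3 · 5.
28 is a primitive root mod 41 iff 28^(φ(41)/q) ≢ 1 for every prime q | φ(41), i.e. q ∈ {2, 5}.
28^20 ≡ 40 (mod 41)  [q = 2: ≢ 1 ✓]
28^8 ≡ 10 (mod 41)  [q = 5: ≢ 1 ✓]
None equal 1, so ord_41(28) = 40: 28 is a primitive root.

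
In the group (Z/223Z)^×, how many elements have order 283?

φ(223) = 223 − 1 = 222 = 2 · 3 · 37.
In a cyclic group of order 222, there are φ(d) elements of order d for each divisor d of 222, and zero for non-divisors.
Here 222 is not a multiple of 283, so there are no elements of order 283.

0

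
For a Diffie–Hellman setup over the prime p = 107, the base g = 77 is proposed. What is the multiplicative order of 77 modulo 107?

The order of 77 must divide φ(107) = 107 − 1 = 106 = 2 · 53.
Divisors of 106: 1, 2, 53, 106.
Check 77^d mod 107 for each divisor in increasing order:
77^1 ≡ 77 (mod 107)
77^2 ≡ 44 (mod 107)
77^53 ≡ 106 (mod 107)
77^106 ≡ 1 (mod 107) ✓
Hence ord(77) = 106.

106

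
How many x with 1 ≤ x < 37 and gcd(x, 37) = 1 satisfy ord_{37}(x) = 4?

2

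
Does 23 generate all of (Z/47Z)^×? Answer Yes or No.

Yes

φ(47) = 47 − 1 = 46 = 2 · 23.
An element g generates (Z/47Z)^× iff g^(46/q) ≢ 1 (mod 47) for each prime q ∈ {2, 23}.
23^23 ≡ 46 (mod 47)  [q = 2: ≢ 1 ✓]
23^2 ≡ 12 (mod 47)  [q = 23: ≢ 1 ✓]
None equal 1, so ord_47(23) = 46: 23 is a primitive root.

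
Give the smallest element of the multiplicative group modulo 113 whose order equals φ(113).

3

φ(113) = 113 − 1 = 112 = 2^4 · 7.
Test candidates g = 2, 3, … against the prime factors q ∈ {2, 7} of φ(113): g is a generator iff g^(112/q) ≢ 1 for every such q.
g = 2: 2^56 ≡ 1 — hits 1, so not a primitive root.
g = 3: 3^56 ≡ 112; 3^16 ≡ 49 — none is 1, so 3 is a primitive root.
Hence the least primitive root of 113 is 3.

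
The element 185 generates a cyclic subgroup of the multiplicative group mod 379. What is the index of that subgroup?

42

ord(185) | φ(379) = 379 − 1 = 378 = 2 · 3^3 · 7.
Divisors of 378: 1, 2, 3, 6, 7, 9, 14, 18, 21, 27, 42, 54, 63, 126, 189, 378.
Test each divisor d:
185^1 ≡ 185 (mod 379)
185^2 ≡ 115 (mod 379)
185^3 ≡ 51 (mod 379)
185^6 ≡ 327 (mod 379)
185^7 ≡ 234 (mod 379)
185^9 ≡ 1 (mod 379) ✓
Thus |⟨185⟩| = ord(185) = 9.
[(Z/379Z)^× : ⟨185⟩] = 378/9 = 42.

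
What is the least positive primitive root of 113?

3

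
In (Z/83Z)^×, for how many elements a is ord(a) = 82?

φ(83) = 83 − 1 = 82 = 2 · 41.
Since (Z/83Z)^× is cyclic of order 82, the number of elements of order d is φ(d) when d | 82 and 0 otherwise.
82 = 2 · 41 divides 82, and φ(82) = 40.

40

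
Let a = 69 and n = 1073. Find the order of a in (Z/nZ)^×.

252

Since 69 ∈ (Z/1073Z)^×, its order divides φ(1073) = φ(29·37) = (29−1)·(37−1) = 28·36 = 1008 = 2^4 · 3^2 · 7.
Divisors of 1008: 1, 2, 3, 4, 6, 7, 8, 9, 12, 14, 16, 18, 21, 24, 28, 36, 42, 48, 56, 63, 72, 84, 112, 126, 144, 168, 252, 336, 504, 1008.
Evaluate successive powers at the divisors of 1008:
69^1 ≡ 69 (mod 1073)
69^2 ≡ 469 (mod 1073)
69^3 ≡ 171 (mod 1073)
69^4 ≡ 1069 (mod 1073)
69^6 ≡ 270 (mod 1073)
69^7 ≡ 389 (mod 1073)
69^8 ≡ 16 (mod 1073)
69^9 ≡ 31 (mod 1073)
69^12 ≡ 1009 (mod 1073)
69^14 ≡ 28 (mod 1073)
69^16 ≡ 256 (mod 1073)
69^18 ≡ 961 (mod 1073)
69^21 ≡ 162 (mod 1073)
69^24 ≡ 877 (mod 1073)
69^28 ≡ 784 (mod 1073)
69^36 ≡ 741 (mod 1073)
69^42 ≡ 492 (mod 1073)
69^48 ≡ 861 (mod 1073)
69^56 ≡ 900 (mod 1073)
69^63 ≡ 302 (mod 1073)
69^72 ≡ 778 (mod 1073)
69^84 ≡ 639 (mod 1073)
69^112 ≡ 958 (mod 1073)
69^126 ≡ 1072 (mod 1073)
69^144 ≡ 112 (mod 1073)
69^168 ≡ 581 (mod 1073)
69^252 ≡ 1 (mod 1073) ✓
The smallest such exponent is 252, so the order of 69 is 252.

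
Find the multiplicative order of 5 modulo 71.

5

Since 5 ∈ (Z/71Z)^×, its order divides φ(71) = 71 − 1 = 70 = 2 · 5 · 7.
Divisors of 70: 1, 2, 5, 7, 10, 14, 35, 70.
Check 5^d mod 71 for each divisor in increasing order:
5^1 ≡ 5 (mod 71)
5^2 ≡ 25 (mod 71)
5^5 ≡ 1 (mod 71) ✓
So ord_71(5) = 5.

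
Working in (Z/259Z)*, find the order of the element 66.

ord(66) | φ(259) = φ(7·37) = (7−1)·(37−1) = 6·36 = 216 = 2^3 · 3^3.
Divisors of 216: 1, 2, 3, 4, 6, 8, 9, 12, 18, 24, 27, 36, 54, 72, 108, 216.
Check 66^d mod 259 for each divisor in increasing order:
66^1 ≡ 66
66^2 ≡ 212
66^3 ≡ 6
66^4 ≡ 137
66^6 ≡ 36
66^8 ≡ 121
66^9 ≡ 216
66^12 ≡ 1
Therefore the multiplicative order of 66 modulo 259 is 12.

12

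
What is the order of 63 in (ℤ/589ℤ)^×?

9

Since 63 ∈ (Z/589Z)^×, its order divides φ(589) = φ(19·31) = (19−1)·(31−1) = 18·30 = 540 = 2^2 · 3^3 · 5.
Divisors of 540: 1, 2, 3, 4, 5, 6, 9, 10, 12, 15, 18, 20, 27, 30, 36, 45, 54, 60, 90, 108, 135, 180, 270, 540.
Test each divisor d:
63^1 ≡ 63
63^2 ≡ 435
63^3 ≡ 311
63^4 ≡ 156
63^5 ≡ 404
63^6 ≡ 125
63^9 ≡ 1
So ord_589(63) = 9.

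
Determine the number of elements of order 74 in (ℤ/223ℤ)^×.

φ(223) = 223 − 1 = 222 = 2 · 3 · 37.
In a cyclic group of order 222, there are φ(d) elements of order d for each divisor d of 222, and zero for non-divisors.
74 = 2 · 37 divides 222, and φ(74) = 36.

36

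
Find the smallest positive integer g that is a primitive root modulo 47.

φ(47) = 47 − 1 = 46 = 2 · 23.
g is a primitive root iff g^(46/q) ≢ 1 (mod 47) for each prime q ∈ {2, 23}.
g = 2: 2^23 ≡ 1 — hits 1, so not a primitive root.
g = 3: 3^23 ≡ 1 — hits 1, so not a primitive root.
g = 4: 4^23 ≡ 1 — hits 1, so not a primitive root.
g = 5: 5^23 ≡ 46; 5^2 ≡ 25 — none is 1, so 5 is a primitive root.
The smallest primitive root modulo 47 is 5.

5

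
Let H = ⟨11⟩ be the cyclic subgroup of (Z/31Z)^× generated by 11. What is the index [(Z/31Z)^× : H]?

1

The order of 11 must divide φ(31) = 31 − 1 = 30 = 2 · 3 · 5.
Divisors of 30: 1, 2, 3, 5, 6, 10, 15, 30.
Check 11^d mod 31 for each divisor in increasing order:
11^1 ≡ 11 (mod 31)
11^2 ≡ 28 (mod 31)
11^3 ≡ 29 (mod 31)
11^5 ≡ 6 (mod 31)
11^6 ≡ 4 (mod 31)
11^10 ≡ 5 (mod 31)
11^15 ≡ 30 (mod 31)
11^30 ≡ 1 (mod 31) ✓
Thus |⟨11⟩| = ord(11) = 30.
Index = |(Z/31Z)^×| / |⟨11⟩| = 30 / 30 = 1.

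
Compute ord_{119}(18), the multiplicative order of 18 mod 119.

ord(18) | φ(119) = φ(7·17) = (7−1)·(17−1) = 6·16 = 96 = 2^5 · 3.
Divisors of 96: 1, 2, 3, 4, 6, 8, 12, 16, 24, 32, 48, 96.
Check 18^d mod 119 for each divisor in increasing order:
18^1 ≡ 18 (mod 119)
18^2 ≡ 86 (mod 119)
18^3 ≡ 1 (mod 119) ✓
So ord_119(18) = 3.

3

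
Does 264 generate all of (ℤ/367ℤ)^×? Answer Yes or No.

No

φ(367) = 367 − 1 = 366 = 2 · 3 · 61.
It suffices to check that the order of 264 is not a proper divisor of 366: compute 264^(366/q) for q ∈ {2, 3, 61}.
264^183 ≡ 1 (mod 367)  [q = 2: ≡ 1 ✗]
264^122 ≡ 283 (mod 367)  [q = 3: ≢ 1 ✓]
264^6 ≡ 332 (mod 367)  [q = 61: ≢ 1 ✓]
The check at q = 2 fails, so 264 generates a proper subgroup.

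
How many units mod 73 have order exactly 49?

0

φ(73) = 73 − 1 = 72 = 2^3 · 3^2.
(Z/73Z)^× is cyclic (|G| = 72); a cyclic group of order m has exactly φ(d) elements of each order d | m, and none otherwise.
Here 72 is not a multiple of 49, so there are no elements of order 49.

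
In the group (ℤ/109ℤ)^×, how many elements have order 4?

2

φ(109) = 109 − 1 = 108 = 2^2 · 3^3.
In a cyclic group of order 108, there are φ(d) elements of order d for each divisor d of 108, and zero for non-divisors.
4 = 2^2 divides 108, and φ(4) = 2.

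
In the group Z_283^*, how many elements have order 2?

1

φ(283) = 283 − 1 = 282 = 2 · 3 · 47.
In a cyclic group of order 282, there are φ(d) elements of order d for each divisor d of 282, and zero for non-divisors.
2 | 282, and φ(2) = 2 − 1 = 1.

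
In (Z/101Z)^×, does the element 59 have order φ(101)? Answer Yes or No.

Yes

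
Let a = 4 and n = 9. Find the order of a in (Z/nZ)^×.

By Lagrange's theorem, ord_9(4) divides φ(9) = φ(3^2) = 3·(3−1) = 6 = 2 · 3.
Divisors of 6: 1, 2, 3, 6.
Compute 4^d (mod 9) for the divisors d until we hit 1:
4^1 ≡ 4 (mod 9)
4^2 ≡ 7 (mod 9)
4^3 ≡ 1 (mod 9) ✓
Therefore the multiplicative order of 4 modulo 9 is 3.

3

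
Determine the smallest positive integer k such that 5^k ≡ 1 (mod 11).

Since 5 ∈ (Z/11Z)^×, its order divides φ(11) = 11 − 1 = 10 = 2 · 5.
Divisors of 10: 1, 2, 5, 10.
Check 5^d mod 11 for each divisor in increasing order:
5^1 ≡ 5 (mod 11)
5^2 ≡ 3 (mod 11)
5^5 ≡ 1 (mod 11) ✓
The smallest such exponent is 5, so the order of 5 is 5.

5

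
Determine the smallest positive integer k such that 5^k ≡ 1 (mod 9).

6

Since 5 ∈ (Z/9Z)^×, its order divides φ(9) = φ(3^2) = 3·(3−1) = 6 = 2 · 3.
Divisors of 6: 1, 2, 3, 6.
Test each divisor d:
5^1 ≡ 5 (mod 9)
5^2 ≡ 7 (mod 9)
5^3 ≡ 8 (mod 9)
5^6 ≡ 1 (mod 9) ✓
So ord_9(5) = 6.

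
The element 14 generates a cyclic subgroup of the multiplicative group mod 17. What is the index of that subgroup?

1

By Lagrange's theorem, ord_17(14) divides φ(17) = 17 − 1 = 16 = 2^4.
Divisors of 16: 1, 2, 4, 8, 16.
Evaluate successive powers at the divisors of 16:
14^1 ≡ 14 (mod 17)
14^2 ≡ 9 (mod 17)
14^4 ≡ 13 (mod 17)
14^8 ≡ 16 (mod 17)
14^16 ≡ 1 (mod 17) ✓
The order of 14 is 16, so the subgroup it generates has 16 elements.
The index is φ(17) / ord(14) = 16 / 16 = 1.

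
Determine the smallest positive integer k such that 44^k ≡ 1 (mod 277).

276

Since 44 ∈ (Z/277Z)^×, its order divides φ(277) = 277 − 1 = 276 = 2^2 · 3 · 23.
Divisors of 276: 1, 2, 3, 4, 6, 12, 23, 46, 69, 92, 138, 276.
Evaluate successive powers at the divisors of 276:
44^1 ≡ 44
44^2 ≡ 274
44^3 ≡ 145
44^4 ≡ 9
44^6 ≡ 250
44^12 ≡ 175
44^23 ≡ 35
44^46 ≡ 117
44^69 ≡ 217
44^92 ≡ 116
44^138 ≡ 276
44^276 ≡ 1
The smallest such exponent is 276, so the order of 44 is 276.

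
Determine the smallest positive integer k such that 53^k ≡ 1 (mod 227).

113

By Lagrange's theorem, ord_227(53) divides φ(227) = 227 − 1 = 226 = 2 · 113.
Divisors of 226: 1, 2, 113, 226.
Evaluate successive powers at the divisors of 226:
53^1 ≡ 53
53^2 ≡ 85
53^113 ≡ 1
Hence ord(53) = 113.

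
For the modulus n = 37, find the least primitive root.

2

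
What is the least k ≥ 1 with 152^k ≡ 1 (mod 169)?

39

ord(152) | φ(169) = φ(13^2) = 13·(13−1) = 156 = 2^2 · 3 · 13.
Divisors of 156: 1, 2, 3, 4, 6, 12, 13, 26, 39, 52, 78, 156.
Check 152^d mod 169 for each divisor in increasing order:
152^1 ≡ 152
152^2 ≡ 120
152^3 ≡ 157
152^4 ≡ 35
152^6 ≡ 144
152^12 ≡ 118
152^13 ≡ 22
152^26 ≡ 146
152^39 ≡ 1
Hence ord(152) = 39.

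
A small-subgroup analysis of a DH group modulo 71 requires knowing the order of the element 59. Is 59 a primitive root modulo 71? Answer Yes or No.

Yes

φ(71) = 71 − 1 = 70 = 2 · 5 · 7.
It suffices to check that the order of 59 is not a proper divisor of 70: compute 59^(70/q) for q ∈ {2, 5, 7}.
59^35 ≡ 70 (mod 71)  [q = 2: ≢ 1 ✓]
59^14 ≡ 57 (mod 71)  [q = 5: ≢ 1 ✓]
59^10 ≡ 32 (mod 71)  [q = 7: ≢ 1 ✓]
None equal 1, so ord_71(59) = 70: 59 is a primitive root.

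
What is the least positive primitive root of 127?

3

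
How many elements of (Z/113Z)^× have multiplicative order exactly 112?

48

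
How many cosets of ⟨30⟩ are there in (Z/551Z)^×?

168

The order of 30 must divide φ(551) = φ(19·29) = (19−1)·(29−1) = 18·28 = 504 = 2^3 · 3^2 · 7.
Divisors of 504: 1, 2, 3, 4, 6, 7, 8, 9, 12, 14, 18, 21, 24, 28, 36, 42, 56, 63, 72, 84, 126, 168, 252, 504.
Compute 30^d (mod 551) for the divisors d until we hit 1:
30^1 ≡ 30
30^2 ≡ 349
30^3 ≡ 1
So ord_551(30) = 3, hence |⟨30⟩| = 3.
Index = |(Z/551Z)^×| / |⟨30⟩| = 504 / 3 = 168.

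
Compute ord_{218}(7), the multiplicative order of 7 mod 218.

ord(7) | φ(218) = φ(2)·φ(109) = 1·108 = 108 = 2^2 · 3^3.
Divisors of 108: 1, 2, 3, 4, 6, 9, 12, 18, 27, 36, 54, 108.
Check 7^d mod 218 for each divisor in increasing order:
7^1 ≡ 7 (mod 218)
7^2 ≡ 49 (mod 218)
7^3 ≡ 125 (mod 218)
7^4 ≡ 3 (mod 218)
7^6 ≡ 147 (mod 218)
7^9 ≡ 63 (mod 218)
7^12 ≡ 27 (mod 218)
7^18 ≡ 45 (mod 218)
7^27 ≡ 1 (mod 218) ✓
Therefore the multiplicative order of 7 modulo 218 is 27.

27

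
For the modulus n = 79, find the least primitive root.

3

φ(79) = 79 − 1 = 78 = 2 · 3 · 13.
g is a primitive root iff g^(78/q) ≢ 1 (mod 79) for each prime q ∈ {2, 3, 13}.
g = 2: 2^39 ≡ 1 — hits 1, so not a primitive root.
g = 3: 3^39 ≡ 78; 3^26 ≡ 23; 3^6 ≡ 18 — none is 1, so 3 is a primitive root.
The smallest primitive root modulo 79 is 3.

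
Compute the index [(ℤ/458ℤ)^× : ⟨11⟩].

6

Since 11 ∈ (Z/458Z)^×, its order divides φ(458) = φ(2)·φ(229) = 1·228 = 228 = 2^2 · 3 · 19.
Divisors of 228: 1, 2, 3, 4, 6, 12, 19, 38, 57, 76, 114, 228.
Evaluate successive powers at the divisors of 228:
11^1 ≡ 11 (mod 458)
11^2 ≡ 121 (mod 458)
11^3 ≡ 415 (mod 458)
11^4 ≡ 443 (mod 458)
11^6 ≡ 17 (mod 458)
11^12 ≡ 289 (mod 458)
11^19 ≡ 457 (mod 458)
11^38 ≡ 1 (mod 458) ✓
The order of 11 is 38, so the subgroup it generates has 38 elements.
The index is φ(458) / ord(11) = 228 / 38 = 6.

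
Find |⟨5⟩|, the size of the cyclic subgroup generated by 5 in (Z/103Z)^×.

The order of 5 must divide φ(103) = 103 − 1 = 102 = 2 · 3 · 17.
Divisors of 102: 1, 2, 3, 6, 17, 34, 51, 102.
Evaluate successive powers at the divisors of 102:
5^1 ≡ 5 (mod 103)
5^2 ≡ 25 (mod 103)
5^3 ≡ 22 (mod 103)
5^6 ≡ 72 (mod 103)
5^17 ≡ 57 (mod 103)
5^34 ≡ 56 (mod 103)
5^51 ≡ 102 (mod 103)
5^102 ≡ 1 (mod 103) ✓
The smallest such exponent is 102, so the order of 5 is 102.

102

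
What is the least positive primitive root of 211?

2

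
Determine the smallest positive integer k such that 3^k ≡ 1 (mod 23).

11

By Lagrange's theorem, ord_23(3) divides φ(23) = 23 − 1 = 22 = 2 · 11.
Divisors of 22: 1, 2, 11, 22.
Compute 3^d (mod 23) for the divisors d until we hit 1:
3^1 ≡ 3
3^2 ≡ 9
3^11 ≡ 1
So ord_23(3) = 11.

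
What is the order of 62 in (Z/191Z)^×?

190

By Lagrange's theorem, ord_191(62) divides φ(191) = 191 − 1 = 190 = 2 · 5 · 19.
Divisors of 190: 1, 2, 5, 10, 19, 38, 95, 190.
Check 62^d mod 191 for each divisor in increasing order:
62^1 ≡ 62 (mod 191)
62^2 ≡ 24 (mod 191)
62^5 ≡ 186 (mod 191)
62^10 ≡ 25 (mod 191)
62^19 ≡ 7 (mod 191)
62^38 ≡ 49 (mod 191)
62^95 ≡ 190 (mod 191)
62^190 ≡ 1 (mod 191) ✓
The smallest such exponent is 190, so the order of 62 is 190.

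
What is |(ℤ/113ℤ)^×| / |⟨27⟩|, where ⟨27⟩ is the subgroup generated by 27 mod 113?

1

Since 27 ∈ (Z/113Z)^×, its order divides φ(113) = 113 − 1 = 112 = 2^4 · 7.
Divisors of 112: 1, 2, 4, 7, 8, 14, 16, 28, 56, 112.
Evaluate successive powers at the divisors of 112:
27^1 ≡ 27 (mod 113)
27^2 ≡ 51 (mod 113)
27^4 ≡ 2 (mod 113)
27^7 ≡ 42 (mod 113)
27^8 ≡ 4 (mod 113)
27^14 ≡ 69 (mod 113)
27^16 ≡ 16 (mod 113)
27^28 ≡ 15 (mod 113)
27^56 ≡ 112 (mod 113)
27^112 ≡ 1 (mod 113) ✓
So ord_113(27) = 112, hence |⟨27⟩| = 112.
[(Z/113Z)^× : ⟨27⟩] = 112/112 = 1.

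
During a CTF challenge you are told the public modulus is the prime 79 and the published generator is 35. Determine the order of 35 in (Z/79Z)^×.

78

The order of 35 must divide φ(79) = 79 − 1 = 78 = 2 · 3 · 13.
Divisors of 78: 1, 2, 3, 6, 13, 26, 39, 78.
Test each divisor d:
35^1 ≡ 35
35^2 ≡ 40
35^3 ≡ 57
35^6 ≡ 10
35^13 ≡ 24
35^26 ≡ 23
35^39 ≡ 78
35^78 ≡ 1
The smallest such exponent is 78, so the order of 35 is 78.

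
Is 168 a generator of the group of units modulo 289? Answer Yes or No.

No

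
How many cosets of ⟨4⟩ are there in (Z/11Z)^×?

2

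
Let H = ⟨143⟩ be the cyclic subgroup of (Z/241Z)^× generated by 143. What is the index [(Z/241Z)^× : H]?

24

By Lagrange's theorem, ord_241(143) divides φ(241) = 241 − 1 = 240 = 2^4 · 3 · 5.
Divisors of 240: 1, 2, 3, 4, 5, 6, 8, 10, 12, 15, 16, 20, 24, 30, 40, 48, 60, 80, 120, 240.
Test each divisor d:
143^1 ≡ 143 (mod 241)
143^2 ≡ 205 (mod 241)
143^3 ≡ 154 (mod 241)
143^4 ≡ 91 (mod 241)
143^5 ≡ 240 (mod 241)
143^6 ≡ 98 (mod 241)
143^8 ≡ 87 (mod 241)
143^10 ≡ 1 (mod 241) ✓
The order of 143 is 10, so the subgroup it generates has 10 elements.
Index = |(Z/241Z)^×| / |⟨143⟩| = 240 / 10 = 24.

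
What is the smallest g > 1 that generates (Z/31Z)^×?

3

φ(31) = 31 − 1 = 30 = 2 · 3 · 5.
Test candidates g = 2, 3, … against the prime factors q ∈ {2, 3, 5} of φ(31): g is a generator iff g^(30/q) ≢ 1 for every such q.
g = 2: 2^15 ≡ 1 — hits 1, so not a primitive root.
g = 3: 3^15 ≡ 30; 3^10 ≡ 25; 3^6 ≡ 16 — none is 1, so 3 is a primitive root.
The smallest primitive root modulo 31 is 3.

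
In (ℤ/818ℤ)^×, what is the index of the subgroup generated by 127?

1

ord(127) | φ(818) = φ(2)·φ(409) = 1·408 = 408 = 2^3 · 3 · 17.
Divisors of 408: 1, 2, 3, 4, 6, 8, 12, 17, 24, 34, 51, 68, 102, 136, 204, 408.
Evaluate successive powers at the divisors of 408:
127^1 ≡ 127 (mod 818)
127^2 ≡ 587 (mod 818)
127^3 ≡ 111 (mod 818)
127^4 ≡ 191 (mod 818)
127^6 ≡ 51 (mod 818)
127^8 ≡ 489 (mod 818)
127^12 ≡ 147 (mod 818)
127^17 ≡ 117 (mod 818)
127^24 ≡ 341 (mod 818)
127^34 ≡ 601 (mod 818)
127^51 ≡ 787 (mod 818)
127^68 ≡ 463 (mod 818)
127^102 ≡ 143 (mod 818)
127^136 ≡ 53 (mod 818)
127^204 ≡ 817 (mod 818)
127^408 ≡ 1 (mod 818) ✓
The order of 127 is 408, so the subgroup it generates has 408 elements.
[(Z/818Z)^× : ⟨127⟩] = 408/408 = 1.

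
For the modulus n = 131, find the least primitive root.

2

φ(131) = 131 − 1 = 130 = 2 · 5 · 13.
Test candidates g = 2, 3, … against the prime factors q ∈ {2, 5, 13} of φ(131): g is a generator iff g^(130/q) ≢ 1 for every such q.
g = 2: 2^65 ≡ 130; 2^26 ≡ 53; 2^10 ≡ 107 — none is 1, so 2 is a primitive root.
So 2 is the smallest generator of (Z/131Z)^×.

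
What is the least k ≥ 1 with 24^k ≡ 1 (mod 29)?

7

By Lagrange's theorem, ord_29(24) divides φ(29) = 29 − 1 = 28 = 2^2 · 7.
Divisors of 28: 1, 2, 4, 7, 14, 28.
Test each divisor d:
24^1 ≡ 24 (mod 29)
24^2 ≡ 25 (mod 29)
24^4 ≡ 16 (mod 29)
24^7 ≡ 1 (mod 29) ✓
Hence ord(24) = 7.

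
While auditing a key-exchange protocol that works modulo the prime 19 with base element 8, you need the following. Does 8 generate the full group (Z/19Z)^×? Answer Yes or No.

φ(19) = 19 − 1 = 18 = 2 · 3^2.
An element g generates (Z/19Z)^× iff g^(18/q) ≢ 1 (mod 19) for each prime q ∈ {2, 3}.
8^9 ≡ 18 (mod 19)  [q = 2: ≢ 1 ✓]
8^6 ≡ 1 (mod 19)  [q = 3: ≡ 1 ✗]
The check at q = 3 fails, so 8 generates a proper subgroup.

No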